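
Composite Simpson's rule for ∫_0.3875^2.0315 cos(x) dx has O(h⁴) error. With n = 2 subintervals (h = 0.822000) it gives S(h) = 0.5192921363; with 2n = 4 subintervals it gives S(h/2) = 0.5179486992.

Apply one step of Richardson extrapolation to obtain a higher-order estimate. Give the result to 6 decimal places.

The method has order 4: 2^4 = 16.
Top: 16(0.5179486992) − (0.5192921363) = 7.7678870509
7.7678870509 ÷ 15 = 0.5178591367
Gap between inputs: 1.343e-03; correction applied: −0.0000895625.

0.517859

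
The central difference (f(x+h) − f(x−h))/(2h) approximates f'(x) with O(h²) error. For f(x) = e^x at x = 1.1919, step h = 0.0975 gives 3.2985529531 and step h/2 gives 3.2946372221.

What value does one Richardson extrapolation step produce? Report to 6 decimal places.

The method has order 2: 2^2 = 4.
Numerator 4·A(h/2) − A(h) = 4·3.2946372221 − 3.2985529531 = 9.8799959353
(4·3.2946372221 − 3.2985529531)/(4 − 1) = 3.2933319784

3.293332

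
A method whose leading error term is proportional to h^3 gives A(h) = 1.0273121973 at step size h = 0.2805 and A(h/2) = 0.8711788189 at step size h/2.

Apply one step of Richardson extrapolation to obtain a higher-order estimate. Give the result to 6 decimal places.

r = 3, so 2^r = 8.
Top: 8(0.8711788189) − (1.0273121973) = 5.9421183539
5.9421183539 ÷ 7 = 0.8488740506
Correction |R − A(h/2)| = 2.230e-02; gap |A(h/2) − A(h)| = 1.561e-01.

0.848874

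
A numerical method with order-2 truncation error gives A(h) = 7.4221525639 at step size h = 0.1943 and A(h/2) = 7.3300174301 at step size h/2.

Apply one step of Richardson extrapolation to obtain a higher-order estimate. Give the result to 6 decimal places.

Error is O(h^2); halving h shrinks it by 2^2 = 4.
4 × 7.3300174301 = 29.3200697204; 29.3200697204 − 7.4221525639 = 21.8979171565
R = 21.8979171565/3 = 7.2993057188
Shift from A(h/2): −0.0307117113.

7.299306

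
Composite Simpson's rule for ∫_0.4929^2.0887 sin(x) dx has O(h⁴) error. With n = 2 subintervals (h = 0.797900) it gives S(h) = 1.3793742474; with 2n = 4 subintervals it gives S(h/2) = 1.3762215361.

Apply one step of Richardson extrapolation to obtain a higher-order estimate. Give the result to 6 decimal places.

Leading term ∝ h^4; use weight 16 = 2^4.
Weighted: 22.0195445776 − 1.3793742474 = 20.6401703302
Denominator 16 − 1 = 15.
R = 20.6401703302/15 = 1.3760113553
Correction |R − A(h/2)| = 2.102e-04; gap |A(h/2) − A(h)| = 3.153e-03.

1.376011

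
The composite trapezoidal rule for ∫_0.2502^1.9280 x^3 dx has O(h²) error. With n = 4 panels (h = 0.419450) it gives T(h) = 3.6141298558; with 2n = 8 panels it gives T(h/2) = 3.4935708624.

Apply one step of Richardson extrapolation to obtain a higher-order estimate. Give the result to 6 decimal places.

With r = 2 the leading error scales as h^2, so the weight is 2^2 = 4.
A(h/2) − A(h) = 3.4935708624 − 3.6141298558 = -0.1205589934
Correction (A(h/2) − A(h))/(4 − 1) = (-0.1205589934)/3 = -0.0401863311
R = 3.4935708624 − 0.0401863311 = 3.4533845313
Gap between inputs: 1.206e-01; correction applied: −0.0401863311.

3.453385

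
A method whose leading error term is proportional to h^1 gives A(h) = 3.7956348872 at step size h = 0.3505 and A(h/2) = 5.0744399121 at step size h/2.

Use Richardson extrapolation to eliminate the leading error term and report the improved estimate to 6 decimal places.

6.353245

r = 1, so 2^r = 2.
2·5.0744399121 − 3.7956348872 = 6.3532449370
R = 6.3532449370/1 = 6.3532449370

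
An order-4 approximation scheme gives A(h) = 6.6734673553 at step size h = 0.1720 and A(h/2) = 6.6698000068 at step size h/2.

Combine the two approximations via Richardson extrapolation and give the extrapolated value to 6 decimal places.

6.669556

Order 4 gives 2^r = 16 and 2^r − 1 = 15.
16 × 6.6698000068 = 106.7168001088; 106.7168001088 − 6.6734673553 = 100.0433327535
Divide by 2^4 − 1 = 15.
(16 × 6.6698000068 − 6.6734673553)/(16 − 1) = 6.6695555169
Gap between inputs: 3.667e-03; correction applied: −0.0002444899.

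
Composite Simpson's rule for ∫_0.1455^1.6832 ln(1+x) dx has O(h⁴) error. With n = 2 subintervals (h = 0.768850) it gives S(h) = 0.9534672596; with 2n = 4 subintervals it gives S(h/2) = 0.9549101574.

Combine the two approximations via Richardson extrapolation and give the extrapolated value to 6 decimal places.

0.955006

Order 4 gives 2^r = 16 and 2^r − 1 = 15.
16*0.9549101574 − 0.9534672596 = 14.3250952588
14.3250952588 ÷ 15 = 0.9550063506
Gap between inputs: 1.443e-03; correction applied: +0.0000961932.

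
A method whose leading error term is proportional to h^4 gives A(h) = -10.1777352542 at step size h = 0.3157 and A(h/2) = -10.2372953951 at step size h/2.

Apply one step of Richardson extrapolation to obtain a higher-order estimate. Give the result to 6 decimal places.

-10.241266

Error is O(h^4); halving h shrinks it by 2^4 = 16.
Top: 16(-10.2372953951) − (-10.1777352542) = -153.6189910674
(16 × (-10.2372953951) − (-10.1777352542))/(16 − 1) = -10.2412660712
Shift from A(h/2): −0.0039706761.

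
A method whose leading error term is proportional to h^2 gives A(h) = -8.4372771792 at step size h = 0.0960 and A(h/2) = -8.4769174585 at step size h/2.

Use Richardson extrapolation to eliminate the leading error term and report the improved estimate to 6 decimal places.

-8.490131

Leading term ∝ h^2; use weight 4 = 2^2.
4*(-8.4769174585) = -33.9076698340; subtract (-8.4372771792) → -25.4703926548
Divide by 2^2 − 1 = 3.
Extrapolated: (-25.4703926548) / 3 = -8.4901308849
Shift from A(h/2): −0.0132134264.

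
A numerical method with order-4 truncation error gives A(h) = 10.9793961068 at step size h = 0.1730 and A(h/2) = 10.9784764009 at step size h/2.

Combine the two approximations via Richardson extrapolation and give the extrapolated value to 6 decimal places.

10.978415

The method has order 4: 2^4 = 16.
16*10.9784764009 = 175.6556224144; subtract 10.9793961068 → 164.6762263076
R = 164.6762263076/15 = 10.9784150872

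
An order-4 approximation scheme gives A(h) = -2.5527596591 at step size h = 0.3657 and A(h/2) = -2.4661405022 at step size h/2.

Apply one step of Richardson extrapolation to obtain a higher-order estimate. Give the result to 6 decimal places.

With r = 4 the leading error scales as h^4, so the weight is 2^4 = 16.
16 × (-2.4661405022) − (-2.5527596591) = -36.9054883761
(16 × (-2.4661405022) − (-2.5527596591))/(16 − 1) = -2.4603658917

-2.460366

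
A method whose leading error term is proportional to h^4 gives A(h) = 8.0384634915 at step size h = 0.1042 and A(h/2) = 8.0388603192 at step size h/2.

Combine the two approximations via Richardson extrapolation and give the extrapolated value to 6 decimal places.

8.038887

The method has order 4: 2^4 = 16.
Top: 16(8.0388603192) − (8.0384634915) = 120.5833016157
Denominator 16 − 1 = 15.
So the Richardson estimate is 8.0388867744.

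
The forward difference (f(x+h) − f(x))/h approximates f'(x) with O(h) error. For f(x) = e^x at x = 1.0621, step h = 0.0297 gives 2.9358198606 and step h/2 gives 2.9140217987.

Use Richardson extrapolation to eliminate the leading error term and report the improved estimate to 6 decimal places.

Leading term ∝ h^1; use weight 2 = 2^1.
Weighted: 5.8280435974 − 2.9358198606 = 2.8922237368
Denominator 2 − 1 = 1.
(2*2.9140217987 − 2.9358198606)/(2 − 1) = 2.8922237368
Shift from A(h/2): −0.0217980619.

2.892224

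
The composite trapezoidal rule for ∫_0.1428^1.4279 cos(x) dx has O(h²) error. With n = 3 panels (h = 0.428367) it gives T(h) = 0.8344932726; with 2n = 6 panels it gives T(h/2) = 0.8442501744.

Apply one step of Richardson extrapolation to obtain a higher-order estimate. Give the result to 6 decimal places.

The method has order 2: 2^2 = 4.
2^2·A(h/2) = 3.3770006976; minus A(h) gives 2.5425074250.
Denominator 4 − 1 = 3.
R = 2.5425074250/3 = 0.8475024750

0.847502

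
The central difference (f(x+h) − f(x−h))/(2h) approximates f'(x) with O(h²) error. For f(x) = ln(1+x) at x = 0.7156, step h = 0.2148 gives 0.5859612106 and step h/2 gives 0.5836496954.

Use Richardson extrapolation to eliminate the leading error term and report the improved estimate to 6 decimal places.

With r = 2 the leading error scales as h^2, so the weight is 2^2 = 4.
Numerator 4×A(h/2) − A(h) = 4×0.5836496954 − 0.5859612106 = 1.7486375710
R = 1.7486375710/3 = 0.5828791903

0.582879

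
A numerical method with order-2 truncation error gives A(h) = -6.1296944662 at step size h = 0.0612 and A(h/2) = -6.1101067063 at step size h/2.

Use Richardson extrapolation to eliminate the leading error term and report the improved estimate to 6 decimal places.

Method order is 2; weight 2^2 = 4.
Numerator 4*A(h/2) − A(h) = 4*(-6.1101067063) − (-6.1296944662) = -18.3107323590
Divide by 2^2 − 1 = 3.
(4*(-6.1101067063) − (-6.1296944662))/(4 − 1) = -6.1035774530

-6.103577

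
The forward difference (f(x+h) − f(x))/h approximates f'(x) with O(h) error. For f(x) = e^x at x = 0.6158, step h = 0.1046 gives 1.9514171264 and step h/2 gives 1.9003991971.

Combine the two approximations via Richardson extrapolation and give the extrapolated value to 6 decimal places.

Leading term ∝ h^1; use weight 2 = 2^1.
2 × 1.9003991971 − 1.9514171264 = 1.8493812678
1.8493812678 ÷ 1 = 1.8493812678
Shift from A(h/2): −0.0510179293.

1.849381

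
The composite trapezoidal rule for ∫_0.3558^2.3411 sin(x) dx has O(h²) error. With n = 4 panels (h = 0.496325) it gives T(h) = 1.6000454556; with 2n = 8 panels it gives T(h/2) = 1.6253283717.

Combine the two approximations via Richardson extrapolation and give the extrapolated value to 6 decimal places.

1.633756

Leading term ∝ h^2; use weight 4 = 2^2.
2^2 × A(h/2) = 6.5013134868; minus A(h) gives 4.9012680312.
R = 4.9012680312/3 = 1.6337560104
Correction |R − A(h/2)| = 8.428e-03; gap |A(h/2) − A(h)| = 2.528e-02.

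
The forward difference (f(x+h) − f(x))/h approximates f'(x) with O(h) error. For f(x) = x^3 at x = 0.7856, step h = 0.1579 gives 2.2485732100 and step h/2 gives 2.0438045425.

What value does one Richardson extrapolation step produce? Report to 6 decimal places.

1.839036

Leading term ∝ h^1; use weight 2 = 2^1.
Top: 2(2.0438045425) − (2.2485732100) = 1.8390358750
Denominator 2 − 1 = 1.
1.8390358750 ÷ 1 = 1.8390358750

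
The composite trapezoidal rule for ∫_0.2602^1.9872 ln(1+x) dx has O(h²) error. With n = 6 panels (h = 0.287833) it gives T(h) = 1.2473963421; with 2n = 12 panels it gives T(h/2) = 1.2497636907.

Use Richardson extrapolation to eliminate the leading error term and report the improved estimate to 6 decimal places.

1.250553

r = 2, so 2^r = 4.
Weighted: 4.9990547628 − 1.2473963421 = 3.7516584207
Divide by 2^2 − 1 = 3.
(4·1.2497636907 − 1.2473963421)/(4 − 1) = 1.2505528069
Gap between inputs: 2.367e-03; correction applied: +0.0007891162.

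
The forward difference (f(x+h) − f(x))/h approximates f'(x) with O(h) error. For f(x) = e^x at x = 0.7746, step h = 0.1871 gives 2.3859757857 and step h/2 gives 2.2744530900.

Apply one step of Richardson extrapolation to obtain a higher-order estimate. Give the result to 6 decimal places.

Method order is 1; weight 2^1 = 2.
Numerator 2*A(h/2) − A(h) = 2*2.2744530900 − 2.3859757857 = 2.1629303943
2.1629303943 ÷ 1 = 2.1629303943

2.162930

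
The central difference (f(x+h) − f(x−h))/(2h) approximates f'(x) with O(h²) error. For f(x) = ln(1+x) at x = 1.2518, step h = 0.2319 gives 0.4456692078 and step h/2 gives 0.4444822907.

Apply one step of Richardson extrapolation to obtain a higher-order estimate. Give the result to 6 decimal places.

With r = 2 the leading error scales as h^2, so the weight is 2^2 = 4.
4 × 0.4444822907 = 1.7779291628; 1.7779291628 − 0.4456692078 = 1.3322599550
1.3322599550 ÷ 3 = 0.4440866517

0.444087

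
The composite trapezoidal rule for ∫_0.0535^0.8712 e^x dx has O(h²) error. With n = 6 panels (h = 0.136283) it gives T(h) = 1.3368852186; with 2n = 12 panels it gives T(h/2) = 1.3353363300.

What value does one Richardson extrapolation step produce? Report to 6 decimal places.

With r = 2 the leading error scales as h^2, so the weight is 2^2 = 4.
4*1.3353363300 = 5.3413453200; subtract 1.3368852186 → 4.0044601014
4.0044601014 ÷ 3 = 1.3348200338
Gap between inputs: 1.549e-03; correction applied: −0.0005162962.

1.334820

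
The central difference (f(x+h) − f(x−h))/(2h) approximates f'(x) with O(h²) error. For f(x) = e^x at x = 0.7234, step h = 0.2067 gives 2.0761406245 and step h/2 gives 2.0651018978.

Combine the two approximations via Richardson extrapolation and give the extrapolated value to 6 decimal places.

2.061422

Order 2 gives 2^r = 4 and 2^r − 1 = 3.
4×2.0651018978 = 8.2604075912; 8.2604075912 − 2.0761406245 = 6.1842669667
Denominator 4 − 1 = 3.
R = 6.1842669667/3 = 2.0614223222
Shift from A(h/2): −0.0036795756.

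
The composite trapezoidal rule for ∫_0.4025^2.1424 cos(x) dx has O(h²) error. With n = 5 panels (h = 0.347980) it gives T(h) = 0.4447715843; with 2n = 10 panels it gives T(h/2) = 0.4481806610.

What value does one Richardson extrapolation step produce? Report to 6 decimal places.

0.449317

Leading term ∝ h^2; use weight 4 = 2^2.
Numerator 4×A(h/2) − A(h) = 4×0.4481806610 − 0.4447715843 = 1.3479510597
Extrapolated: 1.3479510597 / 3 = 0.4493170199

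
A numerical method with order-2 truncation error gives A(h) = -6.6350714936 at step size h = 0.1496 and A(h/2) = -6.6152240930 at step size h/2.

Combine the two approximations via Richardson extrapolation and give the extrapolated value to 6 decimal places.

-6.608608

Order 2 gives 2^r = 4 and 2^r − 1 = 3.
4*(-6.6152240930) = -26.4608963720; subtract (-6.6350714936) → -19.8258248784
(4*(-6.6152240930) − (-6.6350714936))/(4 − 1) = -6.6086082928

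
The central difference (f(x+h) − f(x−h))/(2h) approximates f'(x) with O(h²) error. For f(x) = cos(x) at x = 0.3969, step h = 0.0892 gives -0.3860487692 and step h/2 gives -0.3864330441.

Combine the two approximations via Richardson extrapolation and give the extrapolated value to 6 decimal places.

-0.386561

Leading term ∝ h^2; use weight 4 = 2^2.
4×(-0.3864330441) = -1.5457321764; (-1.5457321764) − (-0.3860487692) = -1.1596834072
(4×(-0.3864330441) − (-0.3860487692))/(4 − 1) = -0.3865611357
Shift from A(h/2): −0.0001280916.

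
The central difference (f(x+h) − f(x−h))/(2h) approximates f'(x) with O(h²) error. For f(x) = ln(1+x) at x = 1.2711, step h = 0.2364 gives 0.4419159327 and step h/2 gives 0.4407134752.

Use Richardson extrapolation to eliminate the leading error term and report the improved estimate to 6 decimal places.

Leading term ∝ h^2; use weight 4 = 2^2.
A(h/2) − A(h) = 0.4407134752 − 0.4419159327 = -0.0012024575
Divide by 2^2 − 1 = 3: (-0.0012024575)/3 = -0.0004008192
R = 0.4407134752 − 0.0004008192 = 0.4403126560
Correction |R − A(h/2)| = 4.008e-04; gap |A(h/2) − A(h)| = 1.202e-03.

0.440313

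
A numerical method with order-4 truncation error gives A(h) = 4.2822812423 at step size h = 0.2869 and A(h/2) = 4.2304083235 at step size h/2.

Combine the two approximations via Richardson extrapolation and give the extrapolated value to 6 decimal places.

Error is O(h^4); halving h shrinks it by 2^4 = 16.
16×4.2304083235 = 67.6865331760; 67.6865331760 − 4.2822812423 = 63.4042519337
Extrapolated: 63.4042519337 / 15 = 4.2269501289

4.226950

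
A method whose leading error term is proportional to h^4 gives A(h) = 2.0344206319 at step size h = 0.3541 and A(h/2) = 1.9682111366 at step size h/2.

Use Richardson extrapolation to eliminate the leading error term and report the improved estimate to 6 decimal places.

Error is O(h^4); halving h shrinks it by 2^4 = 16.
16×1.9682111366 − 2.0344206319 = 29.4569575537
Extrapolated: 29.4569575537 / 15 = 1.9637971702

1.963797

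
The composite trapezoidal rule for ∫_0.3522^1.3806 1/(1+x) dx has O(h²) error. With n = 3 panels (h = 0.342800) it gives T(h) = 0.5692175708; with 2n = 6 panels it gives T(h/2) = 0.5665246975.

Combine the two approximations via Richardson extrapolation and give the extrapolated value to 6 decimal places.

With r = 2 the leading error scales as h^2, so the weight is 2^2 = 4.
4*0.5665246975 − 0.5692175708 = 1.6968812192
Divide by 2^2 − 1 = 3.
Extrapolated: 1.6968812192 / 3 = 0.5656270731
Correction |R − A(h/2)| = 8.976e-04; gap |A(h/2) − A(h)| = 2.693e-03.

0.565627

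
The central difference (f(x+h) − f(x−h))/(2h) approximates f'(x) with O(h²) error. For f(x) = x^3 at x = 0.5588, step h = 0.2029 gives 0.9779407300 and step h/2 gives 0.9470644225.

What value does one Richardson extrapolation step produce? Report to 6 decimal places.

0.936772

With r = 2 the leading error scales as h^2, so the weight is 2^2 = 4.
Top: 4(0.9470644225) − (0.9779407300) = 2.8103169600
2.8103169600 ÷ 3 = 0.9367723200
Correction |R − A(h/2)| = 1.029e-02; gap |A(h/2) − A(h)| = 3.088e-02.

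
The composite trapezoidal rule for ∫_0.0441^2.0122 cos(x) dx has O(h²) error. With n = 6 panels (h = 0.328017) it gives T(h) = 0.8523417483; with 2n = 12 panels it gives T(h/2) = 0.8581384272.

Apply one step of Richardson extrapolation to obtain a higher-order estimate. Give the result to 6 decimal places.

0.860071

Method order is 2; weight 2^2 = 4.
2^2×A(h/2) = 3.4325537088; minus A(h) gives 2.5802119605.
Divide by 2^2 − 1 = 3.
Extrapolated: 2.5802119605 / 3 = 0.8600706535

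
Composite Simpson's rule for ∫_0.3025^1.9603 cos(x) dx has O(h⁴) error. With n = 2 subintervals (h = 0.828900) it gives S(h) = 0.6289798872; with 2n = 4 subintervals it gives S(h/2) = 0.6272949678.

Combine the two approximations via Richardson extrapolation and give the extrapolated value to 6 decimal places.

r = 4, so 2^r = 16.
A(h/2) − A(h) = 0.6272949678 − 0.6289798872 = -0.0016849194
Correction (A(h/2) − A(h))/(16 − 1) = (-0.0016849194)/15 = -0.0001123280
R = 0.6272949678 − 0.0001123280 = 0.6271826398
Gap between inputs: 1.685e-03; correction applied: −0.0001123280.

0.627183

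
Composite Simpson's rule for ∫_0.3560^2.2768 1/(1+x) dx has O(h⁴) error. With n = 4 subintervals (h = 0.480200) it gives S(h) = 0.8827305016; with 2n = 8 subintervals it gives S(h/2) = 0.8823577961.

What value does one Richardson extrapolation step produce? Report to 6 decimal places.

0.882333

The method has order 4: 2^4 = 16.
16 × 0.8823577961 − 0.8827305016 = 13.2349942360
(16 × 0.8823577961 − 0.8827305016)/(16 − 1) = 0.8823329491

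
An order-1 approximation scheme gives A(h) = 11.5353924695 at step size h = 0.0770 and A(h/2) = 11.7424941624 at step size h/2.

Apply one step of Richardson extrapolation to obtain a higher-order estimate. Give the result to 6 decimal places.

11.949596

Method order is 1; weight 2^1 = 2.
2·11.7424941624 = 23.4849883248; 23.4849883248 − 11.5353924695 = 11.9495958553
(2·11.7424941624 − 11.5353924695)/(2 − 1) = 11.9495958553
Shift from A(h/2): +0.2071016929.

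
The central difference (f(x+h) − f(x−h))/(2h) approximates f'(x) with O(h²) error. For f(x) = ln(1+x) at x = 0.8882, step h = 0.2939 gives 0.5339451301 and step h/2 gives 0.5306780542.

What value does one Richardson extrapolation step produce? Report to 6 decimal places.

0.529589

Leading term ∝ h^2; use weight 4 = 2^2.
4 × 0.5306780542 = 2.1227122168; subtract 0.5339451301 → 1.5887670867
Divide by 2^2 − 1 = 3.
R = 1.5887670867/3 = 0.5295890289
Correction |R − A(h/2)| = 1.089e-03; gap |A(h/2) − A(h)| = 3.267e-03.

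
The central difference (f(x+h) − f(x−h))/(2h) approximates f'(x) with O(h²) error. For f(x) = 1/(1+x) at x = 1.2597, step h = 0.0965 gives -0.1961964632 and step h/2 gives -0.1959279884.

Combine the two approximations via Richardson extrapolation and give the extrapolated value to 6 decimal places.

-0.195838

r = 2, so 2^r = 4.
4·(-0.1959279884) − (-0.1961964632) = -0.5875154904
Denominator 4 − 1 = 3.
(-0.5875154904) ÷ 3 = -0.1958384968
Gap between inputs: 2.685e-04; correction applied: +0.0000894916.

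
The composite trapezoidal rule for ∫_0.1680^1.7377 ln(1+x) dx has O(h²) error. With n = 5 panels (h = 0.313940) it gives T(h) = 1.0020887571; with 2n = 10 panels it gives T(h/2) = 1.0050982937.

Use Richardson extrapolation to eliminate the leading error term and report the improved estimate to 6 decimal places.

Leading term ∝ h^2; use weight 4 = 2^2.
Difference of the inputs: 1.0050982937 − 1.0020887571 = 0.0030095366
Divide by 2^2 − 1 = 3: 0.0030095366/3 = 0.0010031789
R = 1.0050982937 + 0.0010031789 = 1.0061014726

1.006101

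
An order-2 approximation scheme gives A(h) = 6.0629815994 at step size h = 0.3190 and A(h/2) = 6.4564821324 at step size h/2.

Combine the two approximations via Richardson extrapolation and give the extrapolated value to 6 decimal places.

The method has order 2: 2^2 = 4.
2^2·A(h/2) = 25.8259285296; minus A(h) gives 19.7629469302.
Divide by 2^2 − 1 = 3.
Result: 6.5876489767

6.587649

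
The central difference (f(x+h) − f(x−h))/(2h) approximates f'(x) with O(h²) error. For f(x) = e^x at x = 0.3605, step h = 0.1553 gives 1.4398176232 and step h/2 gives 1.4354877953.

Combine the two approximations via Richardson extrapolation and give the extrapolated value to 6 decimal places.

1.434045

Leading term ∝ h^2; use weight 4 = 2^2.
4 × 1.4354877953 − 1.4398176232 = 4.3021335580
Divide by 2^2 − 1 = 3.
So the Richardson estimate is 1.4340445193.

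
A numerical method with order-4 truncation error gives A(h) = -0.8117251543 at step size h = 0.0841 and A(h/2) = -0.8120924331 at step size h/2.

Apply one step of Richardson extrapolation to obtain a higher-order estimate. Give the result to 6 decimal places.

-0.812117

r = 4, so 2^r = 16.
Difference of the inputs: -0.8120924331 − (-0.8117251543) = -0.0003672788
Correction (A(h/2) − A(h))/(16 − 1) = (-0.0003672788)/15 = -0.0000244853
R = A(h/2) + (A(h/2) − A(h))/15 = -0.8120924331 − 0.0000244853 = -0.8121169184
Shift from A(h/2): −0.0000244853.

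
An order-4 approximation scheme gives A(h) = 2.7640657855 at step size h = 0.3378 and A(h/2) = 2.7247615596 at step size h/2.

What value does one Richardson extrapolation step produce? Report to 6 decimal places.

2.722141

Error is O(h^4); halving h shrinks it by 2^4 = 16.
16*2.7247615596 = 43.5961849536; subtract 2.7640657855 → 40.8321191681
Divide by 2^4 − 1 = 15.
So the Richardson estimate is 2.7221412779.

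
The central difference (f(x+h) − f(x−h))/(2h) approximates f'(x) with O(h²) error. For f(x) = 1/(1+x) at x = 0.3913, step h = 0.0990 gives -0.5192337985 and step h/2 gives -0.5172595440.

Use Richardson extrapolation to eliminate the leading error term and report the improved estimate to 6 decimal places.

With r = 2 the leading error scales as h^2, so the weight is 2^2 = 4.
4×(-0.5172595440) = -2.0690381760; (-2.0690381760) − (-0.5192337985) = -1.5498043775
Extrapolated: (-1.5498043775) / 3 = -0.5166014592
Gap between inputs: 1.974e-03; correction applied: +0.0006580848.

-0.516601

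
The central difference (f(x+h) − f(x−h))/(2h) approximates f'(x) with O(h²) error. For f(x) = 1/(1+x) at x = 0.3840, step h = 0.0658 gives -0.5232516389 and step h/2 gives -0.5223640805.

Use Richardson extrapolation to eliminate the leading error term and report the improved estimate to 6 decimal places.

-0.522068

r = 2, so 2^r = 4.
4 × (-0.5223640805) = -2.0894563220; (-2.0894563220) − (-0.5232516389) = -1.5662046831
Divide by 2^2 − 1 = 3.
(4 × (-0.5223640805) − (-0.5232516389))/(4 − 1) = -0.5220682277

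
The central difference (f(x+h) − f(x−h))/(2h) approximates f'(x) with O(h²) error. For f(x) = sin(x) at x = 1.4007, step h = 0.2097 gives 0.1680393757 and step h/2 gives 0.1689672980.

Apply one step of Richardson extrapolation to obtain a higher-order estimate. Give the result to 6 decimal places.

r = 2: numerator weight 4, denominator 3.
Top: 4(0.1689672980) − (0.1680393757) = 0.5078298163
Extrapolated: 0.5078298163 / 3 = 0.1692766054

0.169277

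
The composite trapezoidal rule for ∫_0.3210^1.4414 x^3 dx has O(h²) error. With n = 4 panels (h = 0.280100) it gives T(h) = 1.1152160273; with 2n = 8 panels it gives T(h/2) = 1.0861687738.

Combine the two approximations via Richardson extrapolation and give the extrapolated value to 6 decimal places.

1.076486

Error is O(h^2); halving h shrinks it by 2^2 = 4.
A(h/2) − A(h) = 1.0861687738 − 1.1152160273 = -0.0290472535
Correction (A(h/2) − A(h))/(4 − 1) = (-0.0290472535)/3 = -0.0096824178
R = A(h/2) + (A(h/2) − A(h))/3 = 1.0861687738 − 0.0096824178 = 1.0764863560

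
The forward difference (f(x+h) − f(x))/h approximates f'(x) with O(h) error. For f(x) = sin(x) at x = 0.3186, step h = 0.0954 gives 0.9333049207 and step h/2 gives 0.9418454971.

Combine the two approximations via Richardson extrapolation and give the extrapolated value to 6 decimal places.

The method has order 1: 2^1 = 2.
Weighted: 1.8836909942 − 0.9333049207 = 0.9503860735
Denominator 2 − 1 = 1.
Result: 0.9503860735

0.950386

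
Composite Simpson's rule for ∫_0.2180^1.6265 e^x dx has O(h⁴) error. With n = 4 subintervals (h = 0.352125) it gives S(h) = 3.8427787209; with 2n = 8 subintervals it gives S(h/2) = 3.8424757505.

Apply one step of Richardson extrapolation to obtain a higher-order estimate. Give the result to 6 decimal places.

3.842456

Leading term ∝ h^4; use weight 16 = 2^4.
Top: 16(3.8424757505) − (3.8427787209) = 57.6368332871
R = 57.6368332871/15 = 3.8424555525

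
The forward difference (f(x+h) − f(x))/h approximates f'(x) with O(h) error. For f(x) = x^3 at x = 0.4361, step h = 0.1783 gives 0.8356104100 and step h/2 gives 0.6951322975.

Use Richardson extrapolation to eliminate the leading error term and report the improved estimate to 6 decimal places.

0.554654

Error is O(h^1); halving h shrinks it by 2^1 = 2.
A(h/2) − A(h) = 0.6951322975 − 0.8356104100 = -0.1404781125
Correction (A(h/2) − A(h))/(2 − 1) = (-0.1404781125)/1 = -0.1404781125
R = A(h/2) + (A(h/2) − A(h))/1 = 0.6951322975 − 0.1404781125 = 0.5546541850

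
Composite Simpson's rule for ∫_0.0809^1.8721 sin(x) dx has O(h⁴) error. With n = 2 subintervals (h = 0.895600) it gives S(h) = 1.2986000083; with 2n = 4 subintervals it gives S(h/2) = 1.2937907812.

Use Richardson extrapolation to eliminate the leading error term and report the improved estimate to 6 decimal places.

1.293470

Error is O(h^4); halving h shrinks it by 2^4 = 16.
16*1.2937907812 = 20.7006524992; 20.7006524992 − 1.2986000083 = 19.4020524909
(16*1.2937907812 − 1.2986000083)/(16 − 1) = 1.2934701661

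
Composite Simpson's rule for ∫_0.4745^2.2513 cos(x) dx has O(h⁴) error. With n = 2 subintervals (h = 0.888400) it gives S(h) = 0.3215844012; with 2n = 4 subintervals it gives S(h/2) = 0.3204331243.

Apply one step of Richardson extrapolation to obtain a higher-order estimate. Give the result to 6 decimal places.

0.320356

r = 4: numerator weight 16, denominator 15.
A(h/2) − A(h) = 0.3204331243 − 0.3215844012 = -0.0011512769
Divide by 2^4 − 1 = 15: (-0.0011512769)/15 = -0.0000767518
R = 0.3204331243 − 0.0000767518 = 0.3203563725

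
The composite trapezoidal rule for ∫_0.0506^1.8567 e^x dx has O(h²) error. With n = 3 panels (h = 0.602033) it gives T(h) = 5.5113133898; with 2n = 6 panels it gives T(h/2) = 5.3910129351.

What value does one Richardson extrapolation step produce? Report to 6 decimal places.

r = 2: numerator weight 4, denominator 3.
Weighted: 21.5640517404 − 5.5113133898 = 16.0527383506
Divide by 2^2 − 1 = 3.
16.0527383506 ÷ 3 = 5.3509127835
Correction |R − A(h/2)| = 4.010e-02; gap |A(h/2) − A(h)| = 1.203e-01.

5.350913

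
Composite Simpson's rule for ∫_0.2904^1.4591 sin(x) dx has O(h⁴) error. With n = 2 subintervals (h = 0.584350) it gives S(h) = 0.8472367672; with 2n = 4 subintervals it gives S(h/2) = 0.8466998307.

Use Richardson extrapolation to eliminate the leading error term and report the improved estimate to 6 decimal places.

0.846664

r = 4: numerator weight 16, denominator 15.
16 × 0.8466998307 = 13.5471972912; subtract 0.8472367672 → 12.6999605240
12.6999605240 ÷ 15 = 0.8466640349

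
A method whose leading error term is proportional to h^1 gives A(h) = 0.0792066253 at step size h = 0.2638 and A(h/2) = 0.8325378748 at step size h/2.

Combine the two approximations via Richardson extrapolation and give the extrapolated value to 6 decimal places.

Method order is 1; weight 2^1 = 2.
Top: 2(0.8325378748) − (0.0792066253) = 1.5858691243
R = 1.5858691243/1 = 1.5858691243

1.585869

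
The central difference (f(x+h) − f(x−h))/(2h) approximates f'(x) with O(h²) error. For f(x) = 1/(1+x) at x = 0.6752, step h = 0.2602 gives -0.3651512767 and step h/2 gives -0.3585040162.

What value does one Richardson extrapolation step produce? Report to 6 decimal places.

Method order is 2; weight 2^2 = 4.
2^2×A(h/2) = -1.4340160648; minus A(h) gives -1.0688647881.
Divide by 2^2 − 1 = 3.
So the Richardson estimate is -0.3562882627.
Gap between inputs: 6.647e-03; correction applied: +0.0022157535.

-0.356288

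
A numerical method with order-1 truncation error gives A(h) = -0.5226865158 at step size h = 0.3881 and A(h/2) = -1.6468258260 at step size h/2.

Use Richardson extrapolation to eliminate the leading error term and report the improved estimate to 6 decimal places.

r = 1: numerator weight 2, denominator 1.
Difference of the inputs: -1.6468258260 − (-0.5226865158) = -1.1241393102
Correction (A(h/2) − A(h))/(2 − 1) = (-1.1241393102)/1 = -1.1241393102
R = A(h/2) + (A(h/2) − A(h))/1 = -1.6468258260 − 1.1241393102 = -2.7709651362

-2.770965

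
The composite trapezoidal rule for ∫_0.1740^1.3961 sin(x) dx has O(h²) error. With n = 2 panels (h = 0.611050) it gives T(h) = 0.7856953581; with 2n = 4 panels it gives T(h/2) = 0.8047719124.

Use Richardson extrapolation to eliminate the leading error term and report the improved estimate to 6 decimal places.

r = 2, so 2^r = 4.
Top: 4(0.8047719124) − (0.7856953581) = 2.4333922915
Denominator 4 − 1 = 3.
Extrapolated: 2.4333922915 / 3 = 0.8111307638

0.811131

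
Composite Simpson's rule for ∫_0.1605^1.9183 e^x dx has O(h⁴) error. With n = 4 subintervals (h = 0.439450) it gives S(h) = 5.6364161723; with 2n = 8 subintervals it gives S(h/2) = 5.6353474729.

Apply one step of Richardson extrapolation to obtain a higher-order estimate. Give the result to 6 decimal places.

5.635276

With r = 4 the leading error scales as h^4, so the weight is 2^4 = 16.
2^4*A(h/2) = 90.1655595664; minus A(h) gives 84.5291433941.
Denominator 16 − 1 = 15.
Result: 5.6352762263
Shift from A(h/2): −0.0000712466.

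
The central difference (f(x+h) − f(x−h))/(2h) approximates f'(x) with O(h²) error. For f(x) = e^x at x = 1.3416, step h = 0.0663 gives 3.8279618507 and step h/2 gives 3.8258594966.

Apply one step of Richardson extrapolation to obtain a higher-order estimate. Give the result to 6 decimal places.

3.825159

The method has order 2: 2^2 = 4.
Top: 4(3.8258594966) − (3.8279618507) = 11.4754761357
(4*3.8258594966 − 3.8279618507)/(4 − 1) = 3.8251587119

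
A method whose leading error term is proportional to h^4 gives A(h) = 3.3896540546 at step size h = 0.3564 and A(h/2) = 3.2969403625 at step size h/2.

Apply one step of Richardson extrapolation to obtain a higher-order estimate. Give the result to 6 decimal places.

3.290759

Leading term ∝ h^4; use weight 16 = 2^4.
Top: 16(3.2969403625) − (3.3896540546) = 49.3613917454
R = 49.3613917454/15 = 3.2907594497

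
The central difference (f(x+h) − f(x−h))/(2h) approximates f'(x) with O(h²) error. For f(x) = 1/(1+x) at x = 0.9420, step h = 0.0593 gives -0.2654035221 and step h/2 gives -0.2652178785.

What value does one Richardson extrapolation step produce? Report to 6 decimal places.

-0.265156

Order 2 gives 2^r = 4 and 2^r − 1 = 3.
Weighted: (-1.0608715140) − (-0.2654035221) = -0.7954679919
(4*(-0.2652178785) − (-0.2654035221))/(4 − 1) = -0.2651559973
Shift from A(h/2): +0.0000618812.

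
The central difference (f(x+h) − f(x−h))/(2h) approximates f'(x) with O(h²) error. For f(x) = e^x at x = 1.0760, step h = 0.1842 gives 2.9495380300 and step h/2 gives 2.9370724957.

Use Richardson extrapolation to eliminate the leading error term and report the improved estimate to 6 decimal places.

r = 2, so 2^r = 4.
Weighted: 11.7482899828 − 2.9495380300 = 8.7987519528
Divide by 2^2 − 1 = 3.
So the Richardson estimate is 2.9329173176.

2.932917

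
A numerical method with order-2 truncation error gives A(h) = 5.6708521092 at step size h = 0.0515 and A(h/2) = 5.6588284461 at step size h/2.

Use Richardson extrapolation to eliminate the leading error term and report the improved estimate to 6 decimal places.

5.654821

r = 2, so 2^r = 4.
4·5.6588284461 − 5.6708521092 = 16.9644616752
Denominator 4 − 1 = 3.
Result: 5.6548205584
Correction |R − A(h/2)| = 4.008e-03; gap |A(h/2) − A(h)| = 1.202e-02.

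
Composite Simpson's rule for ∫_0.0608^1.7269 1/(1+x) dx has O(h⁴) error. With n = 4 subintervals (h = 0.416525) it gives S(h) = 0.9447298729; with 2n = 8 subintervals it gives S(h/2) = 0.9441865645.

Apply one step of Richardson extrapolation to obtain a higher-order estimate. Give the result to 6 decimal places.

0.944150

With r = 4 the leading error scales as h^4, so the weight is 2^4 = 16.
16 × 0.9441865645 = 15.1069850320; subtract 0.9447298729 → 14.1622551591
Divide by 2^4 − 1 = 15.
So the Richardson estimate is 0.9441503439.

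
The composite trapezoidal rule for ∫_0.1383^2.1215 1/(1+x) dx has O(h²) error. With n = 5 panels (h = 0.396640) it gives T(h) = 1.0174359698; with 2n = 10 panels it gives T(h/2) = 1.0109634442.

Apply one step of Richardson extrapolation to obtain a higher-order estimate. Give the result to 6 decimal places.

1.008806

The method has order 2: 2^2 = 4.
Top: 4(1.0109634442) − (1.0174359698) = 3.0264178070
Divide by 2^2 − 1 = 3.
(4*1.0109634442 − 1.0174359698)/(4 − 1) = 1.0088059357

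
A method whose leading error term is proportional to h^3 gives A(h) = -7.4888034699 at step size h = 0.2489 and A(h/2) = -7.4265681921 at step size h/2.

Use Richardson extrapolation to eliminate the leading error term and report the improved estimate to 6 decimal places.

-7.417677

r = 3, so 2^r = 8.
2^3 × A(h/2) = -59.4125455368; minus A(h) gives -51.9237420669.
Divide by 2^3 − 1 = 7.
R = (-51.9237420669)/7 = -7.4176774381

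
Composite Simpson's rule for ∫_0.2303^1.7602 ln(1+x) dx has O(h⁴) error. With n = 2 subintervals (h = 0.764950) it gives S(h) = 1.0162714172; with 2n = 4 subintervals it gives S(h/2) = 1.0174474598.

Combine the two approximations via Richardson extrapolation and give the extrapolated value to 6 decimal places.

r = 4: numerator weight 16, denominator 15.
A(h/2) − A(h) = 1.0174474598 − 1.0162714172 = 0.0011760426
Correction (A(h/2) − A(h))/(16 − 1) = 0.0011760426/15 = 0.0000784028
R = 1.0174474598 + 0.0000784028 = 1.0175258626
Shift from A(h/2): +0.0000784028.

1.017526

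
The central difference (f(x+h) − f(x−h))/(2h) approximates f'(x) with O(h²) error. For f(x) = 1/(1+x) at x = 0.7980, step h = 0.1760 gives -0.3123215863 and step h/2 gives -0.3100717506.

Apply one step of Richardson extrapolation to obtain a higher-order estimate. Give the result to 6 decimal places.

The method has order 2: 2^2 = 4.
Numerator 4*A(h/2) − A(h) = 4*(-0.3100717506) − (-0.3123215863) = -0.9279654161
Denominator 4 − 1 = 3.
So the Richardson estimate is -0.3093218054.
Shift from A(h/2): +0.0007499452.

-0.309322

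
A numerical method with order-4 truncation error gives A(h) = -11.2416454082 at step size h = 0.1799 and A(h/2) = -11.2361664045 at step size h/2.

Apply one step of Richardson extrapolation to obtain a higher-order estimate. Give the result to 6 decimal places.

Order 4 gives 2^r = 16 and 2^r − 1 = 15.
Numerator 16·A(h/2) − A(h) = 16·(-11.2361664045) − (-11.2416454082) = -168.5370170638
Extrapolated: (-168.5370170638) / 15 = -11.2358011376
Correction |R − A(h/2)| = 3.653e-04; gap |A(h/2) − A(h)| = 5.479e-03.

-11.235801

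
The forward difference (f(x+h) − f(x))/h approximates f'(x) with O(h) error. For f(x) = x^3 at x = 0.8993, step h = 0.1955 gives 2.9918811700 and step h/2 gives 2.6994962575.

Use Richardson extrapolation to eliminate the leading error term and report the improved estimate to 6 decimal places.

2.407111

Order 1 gives 2^r = 2 and 2^r − 1 = 1.
2 × 2.6994962575 − 2.9918811700 = 2.4071113450
Extrapolated: 2.4071113450 / 1 = 2.4071113450
Shift from A(h/2): −0.2923849125.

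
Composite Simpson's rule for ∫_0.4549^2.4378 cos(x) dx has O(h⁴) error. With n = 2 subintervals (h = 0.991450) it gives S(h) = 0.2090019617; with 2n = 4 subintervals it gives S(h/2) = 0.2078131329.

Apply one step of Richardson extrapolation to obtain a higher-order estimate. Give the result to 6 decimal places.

0.207734

Order 4 gives 2^r = 16 and 2^r − 1 = 15.
2^4 × A(h/2) = 3.3250101264; minus A(h) gives 3.1160081647.
Extrapolated: 3.1160081647 / 15 = 0.2077338776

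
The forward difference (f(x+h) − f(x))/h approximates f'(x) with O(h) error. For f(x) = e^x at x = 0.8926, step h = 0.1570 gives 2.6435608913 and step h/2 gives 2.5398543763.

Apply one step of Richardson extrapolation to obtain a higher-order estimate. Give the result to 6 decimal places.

2.436148

r = 1: numerator weight 2, denominator 1.
2×2.5398543763 = 5.0797087526; 5.0797087526 − 2.6435608913 = 2.4361478613
Divide by 2^1 − 1 = 1.
Extrapolated: 2.4361478613 / 1 = 2.4361478613
Shift from A(h/2): −0.1037065150.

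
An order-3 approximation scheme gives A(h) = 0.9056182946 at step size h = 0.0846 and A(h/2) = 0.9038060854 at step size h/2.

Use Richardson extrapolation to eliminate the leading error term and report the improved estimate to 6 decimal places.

0.903547

With r = 3 the leading error scales as h^3, so the weight is 2^3 = 8.
Weighted: 7.2304486832 − 0.9056182946 = 6.3248303886
Denominator 8 − 1 = 7.
6.3248303886 ÷ 7 = 0.9035471984
Shift from A(h/2): −0.0002588870.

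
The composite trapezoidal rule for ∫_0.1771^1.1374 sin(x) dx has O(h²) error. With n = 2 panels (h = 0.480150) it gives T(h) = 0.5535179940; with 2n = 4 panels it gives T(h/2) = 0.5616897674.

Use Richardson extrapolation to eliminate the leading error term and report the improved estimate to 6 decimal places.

Order 2 gives 2^r = 4 and 2^r − 1 = 3.
2^2×A(h/2) = 2.2467590696; minus A(h) gives 1.6932410756.
Divide by 2^2 − 1 = 3.
R = 1.6932410756/3 = 0.5644136919

0.564414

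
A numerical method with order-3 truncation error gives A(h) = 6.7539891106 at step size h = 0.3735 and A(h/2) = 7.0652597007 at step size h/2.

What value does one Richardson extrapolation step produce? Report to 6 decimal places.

Error is O(h^3); halving h shrinks it by 2^3 = 8.
8 × 7.0652597007 = 56.5220776056; subtract 6.7539891106 → 49.7680884950
Divide by 2^3 − 1 = 7.
Result: 7.1097269279

7.109727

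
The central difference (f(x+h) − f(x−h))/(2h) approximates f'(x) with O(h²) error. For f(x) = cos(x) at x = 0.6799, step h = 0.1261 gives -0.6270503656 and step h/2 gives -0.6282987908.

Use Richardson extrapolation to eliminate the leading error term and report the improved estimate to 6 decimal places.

-0.628715

The method has order 2: 2^2 = 4.
Difference of the inputs: -0.6282987908 − (-0.6270503656) = -0.0012484252
Divide by 2^2 − 1 = 3: (-0.0012484252)/3 = -0.0004161417
R = -0.6282987908 − 0.0004161417 = -0.6287149325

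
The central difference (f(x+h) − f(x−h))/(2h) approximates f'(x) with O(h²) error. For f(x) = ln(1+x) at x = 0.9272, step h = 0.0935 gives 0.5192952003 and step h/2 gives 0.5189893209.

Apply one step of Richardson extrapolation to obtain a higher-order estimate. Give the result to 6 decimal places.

r = 2, so 2^r = 4.
2^2·A(h/2) = 2.0759572836; minus A(h) gives 1.5566620833.
Divide by 2^2 − 1 = 3.
Extrapolated: 1.5566620833 / 3 = 0.5188873611

0.518887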